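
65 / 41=1.59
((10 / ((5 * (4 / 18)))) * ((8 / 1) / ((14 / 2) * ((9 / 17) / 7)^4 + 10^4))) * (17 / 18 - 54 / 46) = -0.00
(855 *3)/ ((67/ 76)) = 194940/ 67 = 2909.55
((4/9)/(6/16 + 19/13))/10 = 208/8595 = 0.02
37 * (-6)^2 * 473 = 630036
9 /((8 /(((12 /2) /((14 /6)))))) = 81 /28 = 2.89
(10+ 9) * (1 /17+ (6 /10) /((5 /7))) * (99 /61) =718542 /25925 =27.72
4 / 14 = 2 / 7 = 0.29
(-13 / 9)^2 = 169 / 81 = 2.09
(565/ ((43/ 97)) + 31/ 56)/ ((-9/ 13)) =-4435041/ 2408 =-1841.79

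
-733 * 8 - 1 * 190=-6054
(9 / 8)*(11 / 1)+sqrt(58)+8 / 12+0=sqrt(58)+313 / 24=20.66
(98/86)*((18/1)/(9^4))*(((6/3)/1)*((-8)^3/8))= -12544/31347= -0.40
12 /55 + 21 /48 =577 /880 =0.66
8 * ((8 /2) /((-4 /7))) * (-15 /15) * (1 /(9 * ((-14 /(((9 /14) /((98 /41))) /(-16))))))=41 /5488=0.01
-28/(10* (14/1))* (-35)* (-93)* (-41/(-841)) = -26691/841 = -31.74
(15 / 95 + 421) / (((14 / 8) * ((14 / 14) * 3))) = 32008 / 399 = 80.22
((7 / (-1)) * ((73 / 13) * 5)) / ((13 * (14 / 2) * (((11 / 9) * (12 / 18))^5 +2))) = -5237351055 / 5720894374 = -0.92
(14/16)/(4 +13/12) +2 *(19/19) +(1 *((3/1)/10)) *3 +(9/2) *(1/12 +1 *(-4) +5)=19391/2440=7.95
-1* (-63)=63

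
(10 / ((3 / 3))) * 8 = 80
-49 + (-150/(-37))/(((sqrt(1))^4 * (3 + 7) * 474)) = -49.00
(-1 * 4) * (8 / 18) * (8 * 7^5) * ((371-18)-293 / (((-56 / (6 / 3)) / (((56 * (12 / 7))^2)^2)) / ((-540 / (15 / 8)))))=550664624987200640 / 9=61184958331911182.22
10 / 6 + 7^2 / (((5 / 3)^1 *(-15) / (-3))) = 566 / 75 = 7.55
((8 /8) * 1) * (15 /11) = 15 /11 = 1.36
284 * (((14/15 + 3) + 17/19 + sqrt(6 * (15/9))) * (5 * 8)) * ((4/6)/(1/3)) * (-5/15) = -6252544/171 -22720 * sqrt(10)/3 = -60513.57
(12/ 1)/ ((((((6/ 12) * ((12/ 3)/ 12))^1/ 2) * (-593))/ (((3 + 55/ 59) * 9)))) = -300672/ 34987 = -8.59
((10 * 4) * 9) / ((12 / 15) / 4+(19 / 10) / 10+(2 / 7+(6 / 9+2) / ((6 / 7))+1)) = 2268000 / 30157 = 75.21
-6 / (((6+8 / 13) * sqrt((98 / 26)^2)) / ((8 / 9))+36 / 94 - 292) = 190632 / 8373995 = 0.02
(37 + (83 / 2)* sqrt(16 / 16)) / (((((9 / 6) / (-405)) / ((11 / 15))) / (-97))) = 1507671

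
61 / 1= 61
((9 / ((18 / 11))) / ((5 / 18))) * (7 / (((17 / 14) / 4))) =38808 / 85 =456.56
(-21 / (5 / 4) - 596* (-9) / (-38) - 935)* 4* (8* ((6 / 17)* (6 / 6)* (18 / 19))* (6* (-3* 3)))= 19377356544 / 30685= 631492.80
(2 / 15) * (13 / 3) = 0.58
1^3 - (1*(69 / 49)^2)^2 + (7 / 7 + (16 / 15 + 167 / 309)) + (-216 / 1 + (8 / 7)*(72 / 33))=-20949655617092 / 97972792995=-213.83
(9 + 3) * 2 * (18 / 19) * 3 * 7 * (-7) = -63504 / 19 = -3342.32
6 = 6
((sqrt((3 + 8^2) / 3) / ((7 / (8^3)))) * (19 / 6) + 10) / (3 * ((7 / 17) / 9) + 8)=102 / 83 + 82688 * sqrt(201) / 8715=135.74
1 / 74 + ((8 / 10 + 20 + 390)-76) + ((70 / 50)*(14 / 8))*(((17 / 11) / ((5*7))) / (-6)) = 81757057 / 244200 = 334.80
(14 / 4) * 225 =1575 / 2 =787.50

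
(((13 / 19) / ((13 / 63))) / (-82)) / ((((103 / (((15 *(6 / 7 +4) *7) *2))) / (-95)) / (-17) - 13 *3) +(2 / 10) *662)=-0.00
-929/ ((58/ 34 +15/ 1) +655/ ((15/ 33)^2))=-78965/ 270887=-0.29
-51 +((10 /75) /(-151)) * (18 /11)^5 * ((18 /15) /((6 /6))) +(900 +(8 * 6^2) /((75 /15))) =551175799893 /607967525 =906.59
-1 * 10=-10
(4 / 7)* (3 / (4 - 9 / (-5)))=60 / 203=0.30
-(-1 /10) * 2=0.20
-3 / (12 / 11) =-11 / 4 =-2.75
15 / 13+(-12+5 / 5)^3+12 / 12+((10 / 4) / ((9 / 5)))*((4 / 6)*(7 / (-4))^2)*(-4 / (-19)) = -35432375 / 26676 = -1328.25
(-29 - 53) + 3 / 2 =-161 / 2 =-80.50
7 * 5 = 35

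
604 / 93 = 6.49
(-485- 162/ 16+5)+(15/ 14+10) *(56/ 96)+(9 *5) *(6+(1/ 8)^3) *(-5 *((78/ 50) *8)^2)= -126489091/ 600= -210815.15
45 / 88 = 0.51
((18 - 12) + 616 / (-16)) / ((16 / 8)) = -65 / 4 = -16.25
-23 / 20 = -1.15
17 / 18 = 0.94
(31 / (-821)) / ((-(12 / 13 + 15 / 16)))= 6448 / 317727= 0.02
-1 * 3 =-3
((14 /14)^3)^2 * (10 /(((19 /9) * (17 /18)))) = 1620 /323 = 5.02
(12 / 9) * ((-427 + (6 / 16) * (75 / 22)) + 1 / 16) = -6243 / 11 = -567.55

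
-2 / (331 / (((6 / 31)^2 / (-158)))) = 0.00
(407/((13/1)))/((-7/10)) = -4070/91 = -44.73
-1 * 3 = -3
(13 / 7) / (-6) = -13 / 42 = -0.31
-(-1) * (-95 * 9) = -855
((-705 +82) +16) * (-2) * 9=10926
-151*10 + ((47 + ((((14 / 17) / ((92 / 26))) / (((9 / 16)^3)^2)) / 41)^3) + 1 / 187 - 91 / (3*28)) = -39834758828536995550512174964261147 / 27208192320780487051073381275284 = -1464.07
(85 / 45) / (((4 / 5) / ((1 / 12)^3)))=85 / 62208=0.00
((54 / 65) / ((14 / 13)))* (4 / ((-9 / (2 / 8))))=-3 / 35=-0.09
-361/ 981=-0.37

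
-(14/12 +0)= -1.17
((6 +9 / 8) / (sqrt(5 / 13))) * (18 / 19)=27 * sqrt(65) / 20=10.88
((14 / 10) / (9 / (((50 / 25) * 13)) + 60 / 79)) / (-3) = -14378 / 34065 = -0.42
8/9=0.89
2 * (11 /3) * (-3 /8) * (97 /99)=-97 /36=-2.69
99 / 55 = 1.80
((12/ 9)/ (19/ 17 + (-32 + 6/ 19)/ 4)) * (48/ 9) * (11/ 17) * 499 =-13349248/ 39555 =-337.49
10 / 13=0.77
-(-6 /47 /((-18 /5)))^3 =-125 /2803221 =-0.00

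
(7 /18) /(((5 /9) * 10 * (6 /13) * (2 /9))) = 273 /400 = 0.68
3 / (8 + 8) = 3 / 16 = 0.19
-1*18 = -18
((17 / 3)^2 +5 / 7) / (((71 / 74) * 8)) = 19129 / 4473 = 4.28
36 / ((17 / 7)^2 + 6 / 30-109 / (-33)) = 291060 / 76007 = 3.83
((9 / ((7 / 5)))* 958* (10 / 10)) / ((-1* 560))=-4311 / 392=-11.00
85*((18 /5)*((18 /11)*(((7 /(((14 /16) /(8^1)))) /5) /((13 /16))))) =5640192 /715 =7888.38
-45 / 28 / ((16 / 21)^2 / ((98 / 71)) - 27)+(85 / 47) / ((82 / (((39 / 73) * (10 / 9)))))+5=983804542739 / 193908221292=5.07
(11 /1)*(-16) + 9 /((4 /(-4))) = -185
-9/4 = -2.25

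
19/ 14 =1.36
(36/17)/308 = 9/1309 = 0.01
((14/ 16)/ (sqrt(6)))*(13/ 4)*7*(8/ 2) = 637*sqrt(6)/ 48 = 32.51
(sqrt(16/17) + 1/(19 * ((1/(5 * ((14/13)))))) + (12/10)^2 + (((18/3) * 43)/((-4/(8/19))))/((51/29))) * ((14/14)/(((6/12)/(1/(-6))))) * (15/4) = 720093/41990 - 5 * sqrt(17)/17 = 15.94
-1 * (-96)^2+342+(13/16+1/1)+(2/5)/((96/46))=-2129279/240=-8872.00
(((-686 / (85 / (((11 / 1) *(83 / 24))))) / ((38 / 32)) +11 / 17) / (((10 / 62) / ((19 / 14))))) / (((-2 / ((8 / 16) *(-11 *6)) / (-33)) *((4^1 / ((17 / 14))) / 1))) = 14060634753 / 39200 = 358689.66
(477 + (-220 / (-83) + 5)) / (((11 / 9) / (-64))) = -23170176 / 913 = -25378.07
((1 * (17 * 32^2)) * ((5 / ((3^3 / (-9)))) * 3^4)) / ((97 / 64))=-150405120 / 97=-1550568.25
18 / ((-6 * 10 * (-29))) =3 / 290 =0.01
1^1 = 1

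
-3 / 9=-1 / 3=-0.33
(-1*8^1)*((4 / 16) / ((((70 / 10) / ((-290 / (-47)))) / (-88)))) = 51040 / 329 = 155.14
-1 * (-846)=846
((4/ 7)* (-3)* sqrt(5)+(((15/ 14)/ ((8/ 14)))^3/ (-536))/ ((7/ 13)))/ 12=-sqrt(5)/ 7 - 14625/ 7684096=-0.32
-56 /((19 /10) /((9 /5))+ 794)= -1008 /14311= -0.07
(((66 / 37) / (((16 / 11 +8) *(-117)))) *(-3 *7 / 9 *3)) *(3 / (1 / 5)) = 4235 / 25012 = 0.17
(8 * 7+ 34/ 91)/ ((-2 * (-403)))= 2565/ 36673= 0.07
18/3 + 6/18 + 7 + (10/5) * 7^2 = 334/3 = 111.33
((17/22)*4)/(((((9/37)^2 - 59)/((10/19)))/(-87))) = 4049502/1686421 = 2.40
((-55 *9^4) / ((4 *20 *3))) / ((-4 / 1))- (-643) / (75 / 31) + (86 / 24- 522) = 591587 / 4800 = 123.25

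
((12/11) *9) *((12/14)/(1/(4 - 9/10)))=10044/385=26.09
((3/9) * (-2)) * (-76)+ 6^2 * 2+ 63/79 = 29261/237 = 123.46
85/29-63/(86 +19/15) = 11980/5423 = 2.21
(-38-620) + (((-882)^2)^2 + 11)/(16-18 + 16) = 43226124326.79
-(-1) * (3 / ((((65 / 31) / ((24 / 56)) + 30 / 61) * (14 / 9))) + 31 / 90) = 1352096 / 1924335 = 0.70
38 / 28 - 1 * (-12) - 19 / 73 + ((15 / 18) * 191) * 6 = 989395 / 1022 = 968.10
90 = 90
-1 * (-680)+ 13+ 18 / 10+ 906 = 8004 / 5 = 1600.80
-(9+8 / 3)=-35 / 3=-11.67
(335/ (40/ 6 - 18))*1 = -1005/ 34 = -29.56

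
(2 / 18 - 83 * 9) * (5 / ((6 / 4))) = -67220 / 27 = -2489.63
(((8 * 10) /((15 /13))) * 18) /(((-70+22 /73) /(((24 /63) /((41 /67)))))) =-508664 /45633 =-11.15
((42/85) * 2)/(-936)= -0.00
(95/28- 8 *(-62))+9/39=181863/364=499.62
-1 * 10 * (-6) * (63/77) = 540/11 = 49.09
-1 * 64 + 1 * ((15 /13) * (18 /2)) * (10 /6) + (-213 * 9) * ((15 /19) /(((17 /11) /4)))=-16643921 /4199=-3963.78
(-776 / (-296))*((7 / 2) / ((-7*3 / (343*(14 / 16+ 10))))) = -964859 / 592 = -1629.83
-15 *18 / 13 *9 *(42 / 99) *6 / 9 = -7560 / 143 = -52.87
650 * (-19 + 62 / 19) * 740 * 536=-77086984000 / 19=-4057209684.21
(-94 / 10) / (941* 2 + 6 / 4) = -94 / 18835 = -0.00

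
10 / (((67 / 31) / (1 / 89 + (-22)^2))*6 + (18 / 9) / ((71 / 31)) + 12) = 158020795 / 203847326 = 0.78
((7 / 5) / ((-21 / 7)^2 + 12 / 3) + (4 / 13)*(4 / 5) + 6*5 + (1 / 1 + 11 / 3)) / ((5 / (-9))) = -20487 / 325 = -63.04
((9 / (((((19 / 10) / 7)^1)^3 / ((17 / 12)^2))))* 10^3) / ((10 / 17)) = 10532243750 / 6859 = 1535536.34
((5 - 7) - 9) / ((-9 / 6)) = 7.33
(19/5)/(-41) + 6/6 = 186/205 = 0.91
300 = 300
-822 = -822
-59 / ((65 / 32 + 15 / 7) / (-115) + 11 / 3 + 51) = -911904 / 844367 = -1.08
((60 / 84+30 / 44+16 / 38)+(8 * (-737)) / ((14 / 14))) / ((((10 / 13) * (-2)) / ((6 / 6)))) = 3831.22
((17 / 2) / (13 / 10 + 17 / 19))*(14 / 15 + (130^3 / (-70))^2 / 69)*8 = 207874587856784 / 469959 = 442324942.93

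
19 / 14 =1.36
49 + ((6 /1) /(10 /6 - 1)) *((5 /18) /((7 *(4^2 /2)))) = 5493 /112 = 49.04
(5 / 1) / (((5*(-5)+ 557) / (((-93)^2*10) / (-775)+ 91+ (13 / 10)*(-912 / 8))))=-211 / 133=-1.59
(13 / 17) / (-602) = -13 / 10234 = -0.00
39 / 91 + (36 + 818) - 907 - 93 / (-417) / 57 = -2915447 / 55461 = -52.57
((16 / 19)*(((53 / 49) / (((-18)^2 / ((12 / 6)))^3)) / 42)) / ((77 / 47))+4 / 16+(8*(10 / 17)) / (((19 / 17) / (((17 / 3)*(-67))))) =-5115000504084209 / 3200182521228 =-1598.35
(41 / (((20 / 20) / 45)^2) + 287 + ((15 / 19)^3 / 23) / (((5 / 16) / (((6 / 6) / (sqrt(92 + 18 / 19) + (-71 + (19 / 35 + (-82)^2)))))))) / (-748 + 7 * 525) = 356375055303619009792 / 12520522694748250507 - 6615000 * sqrt(33554) / 237889931200216759633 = 28.46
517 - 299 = 218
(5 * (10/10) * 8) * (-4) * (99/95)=-3168/19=-166.74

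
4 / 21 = 0.19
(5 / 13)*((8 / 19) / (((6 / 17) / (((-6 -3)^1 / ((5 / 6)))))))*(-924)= 1130976 / 247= 4578.85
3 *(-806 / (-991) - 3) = -6501 / 991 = -6.56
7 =7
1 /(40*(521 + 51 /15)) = 1 /20976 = 0.00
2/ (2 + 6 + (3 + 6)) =2/ 17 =0.12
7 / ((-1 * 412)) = -7 / 412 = -0.02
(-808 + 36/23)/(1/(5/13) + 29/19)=-440515/2254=-195.44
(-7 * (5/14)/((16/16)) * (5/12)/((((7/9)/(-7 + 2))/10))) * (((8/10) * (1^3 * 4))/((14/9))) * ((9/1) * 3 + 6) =222750/49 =4545.92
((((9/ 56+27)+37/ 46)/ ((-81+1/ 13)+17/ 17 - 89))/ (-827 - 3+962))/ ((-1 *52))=36019/ 1493420544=0.00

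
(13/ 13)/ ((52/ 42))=21/ 26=0.81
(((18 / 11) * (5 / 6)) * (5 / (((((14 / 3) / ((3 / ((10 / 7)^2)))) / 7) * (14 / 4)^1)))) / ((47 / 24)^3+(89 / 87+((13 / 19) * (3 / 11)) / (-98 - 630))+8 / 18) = 0.48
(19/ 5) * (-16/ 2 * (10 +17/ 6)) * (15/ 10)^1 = -2926/ 5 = -585.20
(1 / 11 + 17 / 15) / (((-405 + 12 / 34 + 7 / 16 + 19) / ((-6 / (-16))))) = -6868 / 5762735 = -0.00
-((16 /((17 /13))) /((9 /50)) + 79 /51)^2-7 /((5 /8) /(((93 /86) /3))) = -24346659347 /5032935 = -4837.47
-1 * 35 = -35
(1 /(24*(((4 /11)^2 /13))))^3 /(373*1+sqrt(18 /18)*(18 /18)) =353829047 /1925185536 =0.18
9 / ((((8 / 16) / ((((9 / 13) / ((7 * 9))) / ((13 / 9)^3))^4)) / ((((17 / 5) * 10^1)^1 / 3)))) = 57615625442124 / 1597665278648814798241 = 0.00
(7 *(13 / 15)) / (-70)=-13 / 150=-0.09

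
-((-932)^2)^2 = -754507653376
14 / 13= 1.08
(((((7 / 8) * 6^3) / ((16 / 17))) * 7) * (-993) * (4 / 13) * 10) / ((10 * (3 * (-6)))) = 2481507 / 104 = 23860.64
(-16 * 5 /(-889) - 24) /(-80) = 2657 /8890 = 0.30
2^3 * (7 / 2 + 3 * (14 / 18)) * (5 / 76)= 175 / 57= 3.07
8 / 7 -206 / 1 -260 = -3254 / 7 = -464.86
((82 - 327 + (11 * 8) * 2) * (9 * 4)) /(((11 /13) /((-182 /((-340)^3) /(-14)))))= 104949 /108086000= 0.00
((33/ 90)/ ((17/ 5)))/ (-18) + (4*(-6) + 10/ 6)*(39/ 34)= -47045/ 1836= -25.62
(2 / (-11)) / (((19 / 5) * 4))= -5 / 418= -0.01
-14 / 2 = -7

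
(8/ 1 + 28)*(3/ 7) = 108/ 7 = 15.43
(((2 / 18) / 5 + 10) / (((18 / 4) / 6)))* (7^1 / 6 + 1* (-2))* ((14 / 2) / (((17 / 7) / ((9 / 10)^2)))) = -22099 / 850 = -26.00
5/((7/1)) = 5/7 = 0.71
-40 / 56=-5 / 7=-0.71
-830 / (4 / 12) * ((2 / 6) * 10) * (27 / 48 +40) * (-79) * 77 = 8191824025 / 4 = 2047956006.25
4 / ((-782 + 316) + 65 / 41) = -164 / 19041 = -0.01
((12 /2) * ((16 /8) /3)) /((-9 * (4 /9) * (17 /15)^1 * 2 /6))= -45 /17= -2.65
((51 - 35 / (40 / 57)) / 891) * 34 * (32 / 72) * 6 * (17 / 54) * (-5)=-1445 / 8019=-0.18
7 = 7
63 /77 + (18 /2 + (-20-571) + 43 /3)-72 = -21082 /33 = -638.85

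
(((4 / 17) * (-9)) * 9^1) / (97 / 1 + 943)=-81 / 4420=-0.02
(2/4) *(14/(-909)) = -7/909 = -0.01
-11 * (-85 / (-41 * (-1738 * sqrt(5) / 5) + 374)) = -7225 / 20979352 + 275315 * sqrt(5) / 20979352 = 0.03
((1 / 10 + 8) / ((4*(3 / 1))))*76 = 51.30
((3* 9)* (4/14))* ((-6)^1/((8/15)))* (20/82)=-6075/287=-21.17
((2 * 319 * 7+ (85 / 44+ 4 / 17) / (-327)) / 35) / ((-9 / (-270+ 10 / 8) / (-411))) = -32175585007325 / 20546064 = -1566021.84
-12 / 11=-1.09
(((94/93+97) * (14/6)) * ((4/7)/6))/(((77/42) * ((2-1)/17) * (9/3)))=619820/9207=67.32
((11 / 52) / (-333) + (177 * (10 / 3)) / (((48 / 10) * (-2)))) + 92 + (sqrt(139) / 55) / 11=sqrt(139) / 605 + 1057697 / 34632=30.56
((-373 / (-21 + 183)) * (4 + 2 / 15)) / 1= -11563 / 1215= -9.52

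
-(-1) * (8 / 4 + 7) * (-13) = -117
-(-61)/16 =61/16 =3.81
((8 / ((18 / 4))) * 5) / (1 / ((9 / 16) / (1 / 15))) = 75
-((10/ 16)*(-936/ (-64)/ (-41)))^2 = -0.05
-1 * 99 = -99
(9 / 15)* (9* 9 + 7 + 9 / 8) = 2139 / 40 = 53.48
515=515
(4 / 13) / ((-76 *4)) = -1 / 988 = -0.00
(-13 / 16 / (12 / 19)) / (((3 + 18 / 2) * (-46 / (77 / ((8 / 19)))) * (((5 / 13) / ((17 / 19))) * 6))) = 0.17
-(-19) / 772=19 / 772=0.02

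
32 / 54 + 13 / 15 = 197 / 135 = 1.46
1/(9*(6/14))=0.26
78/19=4.11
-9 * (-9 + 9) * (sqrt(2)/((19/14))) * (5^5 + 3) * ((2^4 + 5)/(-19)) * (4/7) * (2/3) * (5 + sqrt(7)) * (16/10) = 0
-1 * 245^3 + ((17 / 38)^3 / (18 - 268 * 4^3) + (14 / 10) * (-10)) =-14706139.00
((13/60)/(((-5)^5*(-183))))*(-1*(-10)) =13/3431250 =0.00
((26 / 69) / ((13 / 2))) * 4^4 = 1024 / 69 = 14.84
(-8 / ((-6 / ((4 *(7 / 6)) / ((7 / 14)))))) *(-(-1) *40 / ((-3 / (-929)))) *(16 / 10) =246632.30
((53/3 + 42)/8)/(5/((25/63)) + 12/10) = 895/1656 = 0.54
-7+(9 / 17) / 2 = -229 / 34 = -6.74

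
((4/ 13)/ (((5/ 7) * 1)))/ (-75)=-28/ 4875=-0.01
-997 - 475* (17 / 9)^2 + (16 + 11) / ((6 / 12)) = -213658 / 81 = -2637.75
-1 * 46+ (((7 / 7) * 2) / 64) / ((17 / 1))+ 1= -24479 / 544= -45.00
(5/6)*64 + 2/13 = 2086/39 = 53.49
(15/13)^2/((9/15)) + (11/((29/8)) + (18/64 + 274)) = 279.53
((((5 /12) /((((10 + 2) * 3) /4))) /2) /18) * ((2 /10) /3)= 1 /11664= 0.00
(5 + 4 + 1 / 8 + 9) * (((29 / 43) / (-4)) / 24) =-4205 / 33024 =-0.13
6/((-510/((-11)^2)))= -121/85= -1.42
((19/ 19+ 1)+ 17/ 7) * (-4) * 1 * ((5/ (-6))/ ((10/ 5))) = 155/ 21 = 7.38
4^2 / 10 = 1.60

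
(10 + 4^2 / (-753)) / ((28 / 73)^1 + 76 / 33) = 3016871 / 812236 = 3.71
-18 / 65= -0.28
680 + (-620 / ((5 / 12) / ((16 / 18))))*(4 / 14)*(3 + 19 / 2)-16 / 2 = -85088 / 21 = -4051.81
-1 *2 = -2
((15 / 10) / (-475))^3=-27 / 857375000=-0.00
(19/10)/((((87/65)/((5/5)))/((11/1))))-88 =-72.39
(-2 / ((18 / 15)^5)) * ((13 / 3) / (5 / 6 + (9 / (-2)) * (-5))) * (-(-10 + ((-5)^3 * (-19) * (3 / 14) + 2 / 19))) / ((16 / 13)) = 14020979375 / 231662592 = 60.52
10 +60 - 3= 67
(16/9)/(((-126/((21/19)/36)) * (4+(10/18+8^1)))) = -2/57969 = -0.00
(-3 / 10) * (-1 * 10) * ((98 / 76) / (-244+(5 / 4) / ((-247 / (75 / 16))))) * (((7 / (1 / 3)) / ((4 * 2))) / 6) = -26754 / 3857527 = -0.01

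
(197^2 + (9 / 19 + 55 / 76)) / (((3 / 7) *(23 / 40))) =206470250 / 1311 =157490.66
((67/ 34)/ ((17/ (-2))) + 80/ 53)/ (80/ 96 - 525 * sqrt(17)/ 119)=-2113452 * sqrt(17)/ 123807311 - 117414/ 36413915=-0.07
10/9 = 1.11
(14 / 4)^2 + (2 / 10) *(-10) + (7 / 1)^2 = 237 / 4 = 59.25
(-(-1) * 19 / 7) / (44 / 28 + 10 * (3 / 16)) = 152 / 193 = 0.79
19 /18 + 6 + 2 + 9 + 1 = 343 /18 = 19.06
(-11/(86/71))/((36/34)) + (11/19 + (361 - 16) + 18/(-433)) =4291325449/12735396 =336.96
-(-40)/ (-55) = -8/ 11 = -0.73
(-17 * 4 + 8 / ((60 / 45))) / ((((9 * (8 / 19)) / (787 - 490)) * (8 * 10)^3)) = -19437 / 2048000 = -0.01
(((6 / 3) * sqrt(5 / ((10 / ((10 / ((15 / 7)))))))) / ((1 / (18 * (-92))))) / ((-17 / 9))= 9936 * sqrt(21) / 17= 2678.38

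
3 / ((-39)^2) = 1 / 507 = 0.00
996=996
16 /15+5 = 91 /15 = 6.07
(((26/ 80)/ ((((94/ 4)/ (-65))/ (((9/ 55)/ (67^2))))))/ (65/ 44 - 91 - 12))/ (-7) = -0.00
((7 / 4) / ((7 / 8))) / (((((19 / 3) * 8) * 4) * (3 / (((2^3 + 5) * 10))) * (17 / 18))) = 585 / 1292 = 0.45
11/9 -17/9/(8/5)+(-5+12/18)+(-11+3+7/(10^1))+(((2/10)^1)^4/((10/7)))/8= -1738729/150000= -11.59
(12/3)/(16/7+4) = 7/11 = 0.64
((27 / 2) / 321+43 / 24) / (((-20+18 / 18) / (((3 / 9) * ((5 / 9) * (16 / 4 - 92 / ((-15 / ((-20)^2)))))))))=-43.92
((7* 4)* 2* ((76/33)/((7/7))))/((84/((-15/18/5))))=-0.26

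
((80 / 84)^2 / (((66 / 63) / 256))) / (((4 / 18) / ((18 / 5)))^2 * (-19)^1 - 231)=-55987200 / 58368541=-0.96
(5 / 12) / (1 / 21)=35 / 4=8.75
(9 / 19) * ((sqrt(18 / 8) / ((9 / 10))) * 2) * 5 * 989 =148350 / 19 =7807.89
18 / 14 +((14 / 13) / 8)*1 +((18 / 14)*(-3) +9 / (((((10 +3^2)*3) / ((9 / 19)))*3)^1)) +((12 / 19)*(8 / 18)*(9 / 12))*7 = -123283 / 131404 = -0.94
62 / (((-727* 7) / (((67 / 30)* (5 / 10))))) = -2077 / 152670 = -0.01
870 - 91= 779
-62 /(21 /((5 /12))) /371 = -155 /46746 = -0.00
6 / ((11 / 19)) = 114 / 11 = 10.36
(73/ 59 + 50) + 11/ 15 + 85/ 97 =4536643/ 85845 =52.85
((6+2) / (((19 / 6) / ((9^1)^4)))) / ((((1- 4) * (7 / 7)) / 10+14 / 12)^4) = 15943230000 / 542659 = 29379.83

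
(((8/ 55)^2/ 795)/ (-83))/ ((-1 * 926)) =32/ 92416941375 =0.00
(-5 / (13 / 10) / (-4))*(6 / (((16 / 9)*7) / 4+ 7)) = 675 / 1183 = 0.57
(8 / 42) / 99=4 / 2079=0.00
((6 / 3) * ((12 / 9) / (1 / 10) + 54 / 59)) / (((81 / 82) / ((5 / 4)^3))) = 56.35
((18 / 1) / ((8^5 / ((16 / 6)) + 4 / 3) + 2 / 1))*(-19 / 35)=-513 / 645295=-0.00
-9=-9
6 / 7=0.86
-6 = -6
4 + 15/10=11/2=5.50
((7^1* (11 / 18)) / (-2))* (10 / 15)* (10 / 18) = -385 / 486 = -0.79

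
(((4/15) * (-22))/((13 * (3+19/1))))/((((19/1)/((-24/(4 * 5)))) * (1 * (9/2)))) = 16/55575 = 0.00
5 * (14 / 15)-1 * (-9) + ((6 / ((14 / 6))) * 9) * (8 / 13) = 27.91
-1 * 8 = -8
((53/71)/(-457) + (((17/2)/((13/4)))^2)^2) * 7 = 327.51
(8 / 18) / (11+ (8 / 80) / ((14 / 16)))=140 / 3501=0.04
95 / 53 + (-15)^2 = 12020 / 53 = 226.79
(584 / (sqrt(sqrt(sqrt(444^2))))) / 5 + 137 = 292 * 111^(3 / 4) * sqrt(2) / 555 + 137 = 162.44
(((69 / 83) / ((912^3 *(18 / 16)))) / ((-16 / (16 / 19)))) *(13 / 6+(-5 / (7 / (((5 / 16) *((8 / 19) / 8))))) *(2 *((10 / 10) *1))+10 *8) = -0.00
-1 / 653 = -0.00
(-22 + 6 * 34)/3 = 182/3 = 60.67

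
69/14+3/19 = 1353/266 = 5.09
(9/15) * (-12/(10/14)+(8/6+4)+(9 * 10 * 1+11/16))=19013/400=47.53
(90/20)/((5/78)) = 351/5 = 70.20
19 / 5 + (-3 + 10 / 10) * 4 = -21 / 5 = -4.20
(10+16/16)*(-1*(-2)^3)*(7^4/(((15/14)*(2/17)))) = 25143272/15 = 1676218.13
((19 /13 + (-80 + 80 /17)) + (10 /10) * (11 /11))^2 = 5304.58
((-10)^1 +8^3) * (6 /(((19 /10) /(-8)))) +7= -240827 /19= -12675.11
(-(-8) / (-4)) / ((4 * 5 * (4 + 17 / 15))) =-3 / 154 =-0.02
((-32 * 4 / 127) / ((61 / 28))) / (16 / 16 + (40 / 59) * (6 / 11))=-332288 / 983869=-0.34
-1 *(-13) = 13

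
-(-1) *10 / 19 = 10 / 19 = 0.53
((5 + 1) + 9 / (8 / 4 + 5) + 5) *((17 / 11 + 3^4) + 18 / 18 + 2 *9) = 1247.56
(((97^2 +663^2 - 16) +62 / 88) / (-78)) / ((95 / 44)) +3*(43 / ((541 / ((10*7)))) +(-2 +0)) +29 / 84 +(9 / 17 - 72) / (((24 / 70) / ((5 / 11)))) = -14428727718971 / 5247532290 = -2749.62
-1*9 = -9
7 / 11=0.64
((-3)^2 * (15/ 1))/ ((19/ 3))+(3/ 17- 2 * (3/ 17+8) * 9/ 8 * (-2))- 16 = 27317/ 646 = 42.29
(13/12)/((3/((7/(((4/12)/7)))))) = 637/12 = 53.08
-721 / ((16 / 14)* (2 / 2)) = -5047 / 8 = -630.88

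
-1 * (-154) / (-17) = -9.06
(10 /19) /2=0.26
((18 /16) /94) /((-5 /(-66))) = 0.16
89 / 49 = 1.82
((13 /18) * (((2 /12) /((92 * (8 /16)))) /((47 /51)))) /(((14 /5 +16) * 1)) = 1105 /7316208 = 0.00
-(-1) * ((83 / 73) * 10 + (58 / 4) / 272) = 453637 / 39712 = 11.42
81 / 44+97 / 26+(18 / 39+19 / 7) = 35025 / 4004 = 8.75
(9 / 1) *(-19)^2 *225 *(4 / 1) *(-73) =-213459300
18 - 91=-73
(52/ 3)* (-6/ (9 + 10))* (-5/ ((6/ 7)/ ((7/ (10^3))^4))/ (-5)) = -218491/ 14250000000000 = -0.00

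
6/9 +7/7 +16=17.67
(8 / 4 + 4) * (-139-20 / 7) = -5958 / 7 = -851.14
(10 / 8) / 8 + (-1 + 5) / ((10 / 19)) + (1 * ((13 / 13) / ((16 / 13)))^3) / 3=487529 / 61440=7.94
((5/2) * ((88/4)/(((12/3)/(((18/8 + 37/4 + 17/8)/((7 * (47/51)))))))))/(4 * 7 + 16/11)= 1121065/1137024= 0.99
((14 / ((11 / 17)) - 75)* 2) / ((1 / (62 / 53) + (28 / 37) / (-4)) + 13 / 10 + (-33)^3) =3366445 / 1133480821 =0.00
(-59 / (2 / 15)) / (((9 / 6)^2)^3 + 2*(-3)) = -1888 / 23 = -82.09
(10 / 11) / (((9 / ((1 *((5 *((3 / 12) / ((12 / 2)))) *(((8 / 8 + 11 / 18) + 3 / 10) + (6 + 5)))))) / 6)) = 2905 / 1782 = 1.63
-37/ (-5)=7.40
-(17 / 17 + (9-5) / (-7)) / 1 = -3 / 7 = -0.43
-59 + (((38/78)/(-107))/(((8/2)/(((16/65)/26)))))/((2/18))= -69348419/1175395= -59.00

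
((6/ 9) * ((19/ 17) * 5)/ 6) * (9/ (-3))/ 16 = -95/ 816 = -0.12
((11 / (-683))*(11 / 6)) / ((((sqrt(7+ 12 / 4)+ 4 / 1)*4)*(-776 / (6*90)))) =1815 / 530008 - 1815*sqrt(10) / 2120032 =0.00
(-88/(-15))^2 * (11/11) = 7744/225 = 34.42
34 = 34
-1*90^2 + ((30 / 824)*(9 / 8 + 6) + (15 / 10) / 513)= -4565141747 / 563616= -8099.74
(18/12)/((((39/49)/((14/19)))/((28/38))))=4802/4693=1.02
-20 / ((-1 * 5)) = 4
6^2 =36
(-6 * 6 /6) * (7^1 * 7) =-294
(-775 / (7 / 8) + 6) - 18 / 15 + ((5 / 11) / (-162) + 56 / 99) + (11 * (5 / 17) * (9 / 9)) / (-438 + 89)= -325769740577 / 370041210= -880.36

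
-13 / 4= -3.25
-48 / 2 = -24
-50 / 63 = -0.79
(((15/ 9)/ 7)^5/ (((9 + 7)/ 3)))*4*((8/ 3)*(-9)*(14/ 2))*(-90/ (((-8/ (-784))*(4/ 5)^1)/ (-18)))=-937500/ 49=-19132.65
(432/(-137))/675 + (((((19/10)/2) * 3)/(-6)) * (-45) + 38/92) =13727881/630200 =21.78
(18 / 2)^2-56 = 25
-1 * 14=-14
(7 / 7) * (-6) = -6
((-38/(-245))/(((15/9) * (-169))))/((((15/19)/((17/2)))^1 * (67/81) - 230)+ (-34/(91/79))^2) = -497097/578922021950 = -0.00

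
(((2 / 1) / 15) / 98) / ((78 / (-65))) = -1 / 882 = -0.00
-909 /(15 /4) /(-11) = 1212 /55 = 22.04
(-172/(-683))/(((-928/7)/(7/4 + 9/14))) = -0.00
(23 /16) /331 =23 /5296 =0.00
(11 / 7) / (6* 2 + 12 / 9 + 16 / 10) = 165 / 1568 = 0.11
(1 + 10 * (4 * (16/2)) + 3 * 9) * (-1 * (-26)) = 9048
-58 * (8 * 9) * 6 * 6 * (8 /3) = -400896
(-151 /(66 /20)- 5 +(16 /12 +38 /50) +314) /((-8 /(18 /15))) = -109451 /2750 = -39.80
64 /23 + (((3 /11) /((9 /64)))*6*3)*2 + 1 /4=73725 /1012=72.85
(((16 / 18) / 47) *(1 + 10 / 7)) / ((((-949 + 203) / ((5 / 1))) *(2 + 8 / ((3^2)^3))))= -13770 / 89951561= -0.00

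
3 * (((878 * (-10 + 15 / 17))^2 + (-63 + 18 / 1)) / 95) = 11112285057 / 5491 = 2023727.02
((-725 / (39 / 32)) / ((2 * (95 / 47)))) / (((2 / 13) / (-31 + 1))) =545200 / 19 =28694.74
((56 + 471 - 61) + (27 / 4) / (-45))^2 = 86806489 / 400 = 217016.22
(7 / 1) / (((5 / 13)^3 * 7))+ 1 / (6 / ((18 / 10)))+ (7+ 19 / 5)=7169 / 250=28.68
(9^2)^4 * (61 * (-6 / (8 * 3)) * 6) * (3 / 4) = -23632649829 / 8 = -2954081228.62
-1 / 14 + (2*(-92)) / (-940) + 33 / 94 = 0.48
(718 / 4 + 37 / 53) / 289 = 19101 / 30634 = 0.62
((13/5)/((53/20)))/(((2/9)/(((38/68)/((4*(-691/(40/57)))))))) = -390/622591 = -0.00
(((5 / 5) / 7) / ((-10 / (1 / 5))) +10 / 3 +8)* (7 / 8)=11897 / 1200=9.91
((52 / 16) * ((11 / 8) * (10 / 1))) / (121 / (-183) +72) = 26169 / 41776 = 0.63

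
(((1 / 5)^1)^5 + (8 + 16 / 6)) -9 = 1.67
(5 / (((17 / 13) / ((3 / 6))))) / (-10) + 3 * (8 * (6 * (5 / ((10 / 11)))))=53843 / 68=791.81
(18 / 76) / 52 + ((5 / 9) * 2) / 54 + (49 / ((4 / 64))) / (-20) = -94052593 / 2400840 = -39.17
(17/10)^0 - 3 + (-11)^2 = 119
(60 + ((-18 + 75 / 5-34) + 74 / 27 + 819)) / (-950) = -0.89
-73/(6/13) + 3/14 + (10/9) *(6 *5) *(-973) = -228139/7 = -32591.29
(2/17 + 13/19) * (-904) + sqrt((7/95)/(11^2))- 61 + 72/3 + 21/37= -9098436/11951 + sqrt(665)/1045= -761.29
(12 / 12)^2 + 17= 18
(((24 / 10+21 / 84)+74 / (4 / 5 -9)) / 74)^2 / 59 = 27321529 / 217241681600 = 0.00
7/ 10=0.70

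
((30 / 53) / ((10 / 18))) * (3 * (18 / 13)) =2916 / 689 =4.23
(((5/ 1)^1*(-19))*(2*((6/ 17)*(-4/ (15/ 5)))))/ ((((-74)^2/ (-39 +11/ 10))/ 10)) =-144020/ 23273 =-6.19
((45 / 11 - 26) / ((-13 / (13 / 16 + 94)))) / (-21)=-365597 / 48048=-7.61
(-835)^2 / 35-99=138752 / 7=19821.71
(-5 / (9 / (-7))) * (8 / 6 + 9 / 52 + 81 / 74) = 525455 / 51948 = 10.12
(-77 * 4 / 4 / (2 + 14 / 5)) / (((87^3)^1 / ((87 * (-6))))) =385 / 30276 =0.01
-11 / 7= -1.57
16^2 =256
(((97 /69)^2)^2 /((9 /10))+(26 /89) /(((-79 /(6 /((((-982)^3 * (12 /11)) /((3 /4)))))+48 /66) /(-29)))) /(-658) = -1025110433224797780337 /155434880139398270850600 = -0.01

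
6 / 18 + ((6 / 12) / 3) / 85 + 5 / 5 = 227 / 170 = 1.34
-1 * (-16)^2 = -256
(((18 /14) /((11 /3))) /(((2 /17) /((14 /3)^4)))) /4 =11662 /33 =353.39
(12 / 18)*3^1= 2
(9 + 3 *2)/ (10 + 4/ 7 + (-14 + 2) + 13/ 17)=-1785/ 79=-22.59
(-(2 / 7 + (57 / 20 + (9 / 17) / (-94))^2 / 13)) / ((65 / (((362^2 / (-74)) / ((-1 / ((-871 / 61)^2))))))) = -3103229137514627327 / 615251941339000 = -5043.83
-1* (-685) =685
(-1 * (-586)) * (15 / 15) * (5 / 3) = 2930 / 3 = 976.67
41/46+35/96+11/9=16415/6624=2.48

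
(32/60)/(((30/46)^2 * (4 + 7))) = 4232/37125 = 0.11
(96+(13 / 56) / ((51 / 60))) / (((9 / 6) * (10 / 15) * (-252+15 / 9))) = -68739 / 178738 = -0.38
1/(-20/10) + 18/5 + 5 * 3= 181/10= 18.10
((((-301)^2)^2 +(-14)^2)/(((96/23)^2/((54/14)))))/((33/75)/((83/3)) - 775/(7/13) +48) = -1306271.83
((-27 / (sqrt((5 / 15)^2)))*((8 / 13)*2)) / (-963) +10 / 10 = 1535 / 1391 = 1.10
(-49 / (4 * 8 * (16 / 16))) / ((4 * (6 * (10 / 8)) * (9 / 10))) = -0.06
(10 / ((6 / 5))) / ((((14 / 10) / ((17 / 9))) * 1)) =2125 / 189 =11.24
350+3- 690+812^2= 659007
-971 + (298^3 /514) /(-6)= -7364539 /771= -9551.93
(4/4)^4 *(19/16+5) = 99/16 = 6.19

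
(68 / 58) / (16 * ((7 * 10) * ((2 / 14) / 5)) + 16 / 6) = 0.03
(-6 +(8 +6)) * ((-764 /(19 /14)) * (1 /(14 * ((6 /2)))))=-6112 /57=-107.23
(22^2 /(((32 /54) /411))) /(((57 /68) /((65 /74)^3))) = 2089578508875 /7699256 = 271400.06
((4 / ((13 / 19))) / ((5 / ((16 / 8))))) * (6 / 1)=912 / 65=14.03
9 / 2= 4.50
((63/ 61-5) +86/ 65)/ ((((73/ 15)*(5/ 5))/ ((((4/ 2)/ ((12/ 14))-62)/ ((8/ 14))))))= 56.73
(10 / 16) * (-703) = -3515 / 8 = -439.38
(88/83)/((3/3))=88/83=1.06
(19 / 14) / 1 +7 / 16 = 201 / 112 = 1.79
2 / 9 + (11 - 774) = -6865 / 9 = -762.78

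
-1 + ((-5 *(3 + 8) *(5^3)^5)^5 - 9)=-13321826483227766006571524126655958752962760627269744873046885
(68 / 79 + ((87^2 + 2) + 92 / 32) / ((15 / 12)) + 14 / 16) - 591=17284681 / 3160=5469.84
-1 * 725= -725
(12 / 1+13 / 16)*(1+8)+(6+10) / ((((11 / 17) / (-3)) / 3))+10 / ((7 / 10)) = -114511 / 1232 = -92.95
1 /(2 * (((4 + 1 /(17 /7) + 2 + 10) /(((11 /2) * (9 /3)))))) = 187 /372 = 0.50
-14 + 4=-10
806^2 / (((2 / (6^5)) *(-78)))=-32381856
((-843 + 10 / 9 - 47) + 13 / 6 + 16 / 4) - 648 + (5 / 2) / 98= -2700149 / 1764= -1530.70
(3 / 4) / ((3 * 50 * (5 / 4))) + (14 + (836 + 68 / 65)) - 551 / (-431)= 1193899253 / 1400750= 852.33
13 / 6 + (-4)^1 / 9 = 31 / 18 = 1.72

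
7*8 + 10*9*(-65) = -5794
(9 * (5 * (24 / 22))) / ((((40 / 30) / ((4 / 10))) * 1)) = 162 / 11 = 14.73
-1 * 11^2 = -121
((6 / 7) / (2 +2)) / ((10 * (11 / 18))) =27 / 770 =0.04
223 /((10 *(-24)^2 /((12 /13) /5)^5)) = 0.00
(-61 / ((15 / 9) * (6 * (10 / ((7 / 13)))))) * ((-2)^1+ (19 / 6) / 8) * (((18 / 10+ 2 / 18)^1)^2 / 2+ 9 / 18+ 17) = 2573472209 / 252720000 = 10.18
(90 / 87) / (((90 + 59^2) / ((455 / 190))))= 1365 / 1967621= 0.00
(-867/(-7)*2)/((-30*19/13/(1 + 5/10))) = -11271/1330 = -8.47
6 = 6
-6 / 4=-1.50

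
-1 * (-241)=241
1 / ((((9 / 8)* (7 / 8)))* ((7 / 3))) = 64 / 147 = 0.44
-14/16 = -7/8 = -0.88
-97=-97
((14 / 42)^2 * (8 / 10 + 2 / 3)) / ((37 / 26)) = 572 / 4995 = 0.11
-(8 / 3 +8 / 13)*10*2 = -2560 / 39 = -65.64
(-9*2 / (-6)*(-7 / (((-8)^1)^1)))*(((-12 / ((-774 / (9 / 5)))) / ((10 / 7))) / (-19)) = -441 / 163400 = -0.00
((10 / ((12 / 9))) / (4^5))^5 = 759375 / 36028797018963968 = 0.00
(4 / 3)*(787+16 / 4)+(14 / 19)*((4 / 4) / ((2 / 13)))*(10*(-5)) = 46466 / 57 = 815.19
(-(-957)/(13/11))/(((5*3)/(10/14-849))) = -20836442/455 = -45794.38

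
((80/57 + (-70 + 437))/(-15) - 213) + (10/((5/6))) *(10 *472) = 56402.44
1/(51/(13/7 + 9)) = 76/357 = 0.21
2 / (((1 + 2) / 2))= 4 / 3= 1.33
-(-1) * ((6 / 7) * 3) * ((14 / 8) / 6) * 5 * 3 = 45 / 4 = 11.25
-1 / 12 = -0.08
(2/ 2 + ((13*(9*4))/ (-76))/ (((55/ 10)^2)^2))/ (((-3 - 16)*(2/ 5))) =-1381535/ 10570802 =-0.13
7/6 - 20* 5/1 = -593/6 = -98.83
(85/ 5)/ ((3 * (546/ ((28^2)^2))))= 746368/ 117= 6379.21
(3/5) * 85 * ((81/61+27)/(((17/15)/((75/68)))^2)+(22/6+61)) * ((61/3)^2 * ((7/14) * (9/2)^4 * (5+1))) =93281510508849/39304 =2373333770.32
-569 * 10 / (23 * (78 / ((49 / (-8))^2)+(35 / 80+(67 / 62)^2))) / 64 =-1312888409 / 1251392050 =-1.05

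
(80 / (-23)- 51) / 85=-1253 / 1955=-0.64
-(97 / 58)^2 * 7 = -65863 / 3364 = -19.58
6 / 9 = 2 / 3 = 0.67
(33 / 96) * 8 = 11 / 4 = 2.75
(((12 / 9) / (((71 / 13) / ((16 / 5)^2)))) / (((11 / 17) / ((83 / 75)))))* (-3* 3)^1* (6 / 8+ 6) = -126786816 / 488125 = -259.74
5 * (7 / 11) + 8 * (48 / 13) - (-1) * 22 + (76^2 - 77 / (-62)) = 51706177 / 8866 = 5831.96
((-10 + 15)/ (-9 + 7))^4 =625/ 16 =39.06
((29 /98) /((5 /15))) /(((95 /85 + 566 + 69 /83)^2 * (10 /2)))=173210127 /314679711754240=0.00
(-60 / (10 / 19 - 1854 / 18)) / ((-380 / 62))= -62 / 649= -0.10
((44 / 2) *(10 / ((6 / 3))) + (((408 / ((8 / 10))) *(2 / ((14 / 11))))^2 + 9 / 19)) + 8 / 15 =8971098713 / 13965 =642398.76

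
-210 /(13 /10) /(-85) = 420 /221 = 1.90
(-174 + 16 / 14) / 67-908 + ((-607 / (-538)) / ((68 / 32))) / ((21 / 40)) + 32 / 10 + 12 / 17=-4162303762 / 4595865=-905.66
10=10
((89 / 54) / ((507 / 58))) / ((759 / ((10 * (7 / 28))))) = 12905 / 20779902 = 0.00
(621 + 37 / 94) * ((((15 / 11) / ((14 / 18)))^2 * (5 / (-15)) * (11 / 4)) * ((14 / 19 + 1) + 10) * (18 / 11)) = -712177577775 / 21178388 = -33627.56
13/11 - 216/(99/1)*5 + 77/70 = -949/110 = -8.63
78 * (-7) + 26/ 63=-34372/ 63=-545.59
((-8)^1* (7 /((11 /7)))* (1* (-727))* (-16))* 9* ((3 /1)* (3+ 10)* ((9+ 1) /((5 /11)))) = -3200940288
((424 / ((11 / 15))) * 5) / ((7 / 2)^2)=127200 / 539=235.99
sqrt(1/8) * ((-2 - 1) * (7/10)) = -0.74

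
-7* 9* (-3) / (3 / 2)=126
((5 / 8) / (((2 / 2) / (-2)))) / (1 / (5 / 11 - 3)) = 35 / 11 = 3.18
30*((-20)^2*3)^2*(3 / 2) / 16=4050000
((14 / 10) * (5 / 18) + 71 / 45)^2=3481 / 900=3.87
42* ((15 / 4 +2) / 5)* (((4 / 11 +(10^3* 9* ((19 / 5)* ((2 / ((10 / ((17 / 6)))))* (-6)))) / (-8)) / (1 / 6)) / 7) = 601764.05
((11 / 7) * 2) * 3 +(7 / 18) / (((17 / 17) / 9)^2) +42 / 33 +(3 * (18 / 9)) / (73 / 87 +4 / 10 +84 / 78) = 1843727 / 41162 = 44.79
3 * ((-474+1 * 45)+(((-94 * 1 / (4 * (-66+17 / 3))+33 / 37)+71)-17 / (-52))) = -372333795 / 348244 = -1069.18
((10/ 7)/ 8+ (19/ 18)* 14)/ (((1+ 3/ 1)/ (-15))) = -18845/ 336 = -56.09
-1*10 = -10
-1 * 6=-6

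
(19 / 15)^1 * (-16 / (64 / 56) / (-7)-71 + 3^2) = -76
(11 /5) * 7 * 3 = 231 /5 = 46.20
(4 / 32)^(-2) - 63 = 1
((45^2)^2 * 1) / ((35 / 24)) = 19683000 / 7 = 2811857.14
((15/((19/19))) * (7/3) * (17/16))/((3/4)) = 595/12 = 49.58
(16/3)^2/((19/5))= 1280/171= 7.49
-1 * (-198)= 198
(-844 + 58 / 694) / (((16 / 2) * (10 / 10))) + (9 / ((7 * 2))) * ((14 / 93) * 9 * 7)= -8553345 / 86056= -99.39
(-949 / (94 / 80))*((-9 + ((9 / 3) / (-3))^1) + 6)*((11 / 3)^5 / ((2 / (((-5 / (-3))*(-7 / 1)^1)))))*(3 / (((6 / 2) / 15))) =-2139723586000 / 11421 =-187349933.11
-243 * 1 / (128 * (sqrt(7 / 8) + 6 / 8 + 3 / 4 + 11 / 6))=-3645 / 5896 + 2187 * sqrt(14) / 47168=-0.44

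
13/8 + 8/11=207/88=2.35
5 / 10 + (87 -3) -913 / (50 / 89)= -38516 / 25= -1540.64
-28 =-28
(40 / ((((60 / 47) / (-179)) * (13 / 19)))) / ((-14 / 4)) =639388 / 273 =2342.08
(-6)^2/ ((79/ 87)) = 39.65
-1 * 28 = -28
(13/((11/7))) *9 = 819/11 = 74.45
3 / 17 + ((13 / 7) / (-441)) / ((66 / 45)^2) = 492511 / 2822204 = 0.17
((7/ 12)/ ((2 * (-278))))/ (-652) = 7/ 4350144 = 0.00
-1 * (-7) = 7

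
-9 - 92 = -101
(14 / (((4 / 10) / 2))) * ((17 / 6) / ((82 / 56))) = 16660 / 123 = 135.45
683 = 683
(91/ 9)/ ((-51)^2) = 91/ 23409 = 0.00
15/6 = 5/2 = 2.50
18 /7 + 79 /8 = 697 /56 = 12.45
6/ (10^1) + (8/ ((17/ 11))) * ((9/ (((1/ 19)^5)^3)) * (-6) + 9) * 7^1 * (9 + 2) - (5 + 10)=-27774175523696540983682784/ 85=-326755006161135776278621.00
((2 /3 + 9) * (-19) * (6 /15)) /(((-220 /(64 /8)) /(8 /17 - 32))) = -1181344 /14025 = -84.23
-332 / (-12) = 83 / 3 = 27.67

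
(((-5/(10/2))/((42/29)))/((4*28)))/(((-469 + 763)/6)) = -0.00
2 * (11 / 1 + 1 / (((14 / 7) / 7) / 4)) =50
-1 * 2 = -2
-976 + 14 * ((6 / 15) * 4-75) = -2003.60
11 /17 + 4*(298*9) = 182387 /17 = 10728.65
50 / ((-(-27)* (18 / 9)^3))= 25 / 108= 0.23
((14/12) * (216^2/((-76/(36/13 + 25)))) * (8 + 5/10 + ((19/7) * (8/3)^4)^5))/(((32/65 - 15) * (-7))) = -2169608316701558394586575460/227415841391907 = -9540269065788.87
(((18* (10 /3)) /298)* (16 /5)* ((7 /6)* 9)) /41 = 1008 /6109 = 0.17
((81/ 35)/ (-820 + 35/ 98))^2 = 36/ 4515625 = 0.00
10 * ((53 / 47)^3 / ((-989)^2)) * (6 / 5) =1786524 / 101551456583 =0.00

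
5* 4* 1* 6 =120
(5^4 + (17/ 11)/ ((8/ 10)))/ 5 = 5517/ 44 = 125.39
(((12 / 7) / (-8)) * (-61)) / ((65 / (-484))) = -44286 / 455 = -97.33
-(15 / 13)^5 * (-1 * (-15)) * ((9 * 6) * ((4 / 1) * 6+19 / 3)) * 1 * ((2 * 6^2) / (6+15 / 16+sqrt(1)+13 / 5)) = -2755620000000 / 8025641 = -343352.01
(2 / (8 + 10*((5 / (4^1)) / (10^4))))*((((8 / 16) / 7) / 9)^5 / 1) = 50 / 6352586311743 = 0.00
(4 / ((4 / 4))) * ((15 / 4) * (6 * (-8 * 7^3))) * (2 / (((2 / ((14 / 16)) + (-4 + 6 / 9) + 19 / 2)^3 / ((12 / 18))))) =-545.29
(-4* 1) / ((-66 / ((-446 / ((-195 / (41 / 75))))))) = 36572 / 482625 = 0.08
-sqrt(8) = -2*sqrt(2) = -2.83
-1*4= -4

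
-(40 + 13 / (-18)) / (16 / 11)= -7777 / 288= -27.00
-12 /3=-4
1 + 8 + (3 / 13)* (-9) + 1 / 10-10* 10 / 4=-2337 / 130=-17.98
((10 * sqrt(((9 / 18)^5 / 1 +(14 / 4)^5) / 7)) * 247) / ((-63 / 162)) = -22230 * sqrt(14707) / 49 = -55018.08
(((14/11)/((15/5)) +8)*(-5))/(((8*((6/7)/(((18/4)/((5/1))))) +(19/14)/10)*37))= -194600/1325599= -0.15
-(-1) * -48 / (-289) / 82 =24 / 11849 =0.00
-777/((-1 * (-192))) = -259/64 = -4.05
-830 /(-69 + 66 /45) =12450 /1013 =12.29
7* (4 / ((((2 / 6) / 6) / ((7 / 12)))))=294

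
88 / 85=1.04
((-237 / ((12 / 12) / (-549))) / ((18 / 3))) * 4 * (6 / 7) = 520452 / 7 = 74350.29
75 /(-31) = -75 /31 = -2.42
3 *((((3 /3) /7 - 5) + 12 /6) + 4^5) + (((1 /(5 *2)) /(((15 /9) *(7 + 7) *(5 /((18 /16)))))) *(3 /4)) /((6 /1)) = 686208027 /224000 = 3063.43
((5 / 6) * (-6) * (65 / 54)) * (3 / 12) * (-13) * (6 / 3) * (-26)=-54925 / 54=-1017.13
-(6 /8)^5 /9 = -27 /1024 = -0.03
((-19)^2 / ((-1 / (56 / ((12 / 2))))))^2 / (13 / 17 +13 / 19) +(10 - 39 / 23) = 189758524087 / 24219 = 7835109.79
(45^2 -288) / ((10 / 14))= 12159 / 5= 2431.80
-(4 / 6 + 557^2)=-930749 / 3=-310249.67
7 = 7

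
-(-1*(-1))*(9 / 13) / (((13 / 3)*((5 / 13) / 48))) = -1296 / 65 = -19.94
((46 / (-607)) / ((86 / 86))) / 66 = -23 / 20031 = -0.00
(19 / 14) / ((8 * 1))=19 / 112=0.17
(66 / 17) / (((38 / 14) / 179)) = 82698 / 323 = 256.03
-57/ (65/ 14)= -798/ 65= -12.28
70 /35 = 2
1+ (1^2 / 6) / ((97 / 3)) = 1.01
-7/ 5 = -1.40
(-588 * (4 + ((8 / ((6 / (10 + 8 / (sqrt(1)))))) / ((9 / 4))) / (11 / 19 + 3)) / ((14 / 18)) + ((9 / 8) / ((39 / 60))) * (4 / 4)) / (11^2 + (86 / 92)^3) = -113481462996 / 2620433023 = -43.31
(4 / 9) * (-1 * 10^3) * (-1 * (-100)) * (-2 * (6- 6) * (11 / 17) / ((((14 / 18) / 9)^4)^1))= 0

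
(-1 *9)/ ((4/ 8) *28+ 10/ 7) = -7/ 12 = -0.58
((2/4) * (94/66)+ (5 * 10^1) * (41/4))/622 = 8468/10263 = 0.83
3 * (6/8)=9/4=2.25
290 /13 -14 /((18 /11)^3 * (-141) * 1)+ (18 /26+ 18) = 16866713 /411156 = 41.02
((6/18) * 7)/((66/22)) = 7/9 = 0.78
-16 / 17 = -0.94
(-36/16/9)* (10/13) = -5/26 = -0.19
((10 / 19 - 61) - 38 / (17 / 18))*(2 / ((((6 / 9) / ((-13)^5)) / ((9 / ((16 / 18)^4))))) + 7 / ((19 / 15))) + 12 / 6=40651327087574605 / 25137152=1617181098.62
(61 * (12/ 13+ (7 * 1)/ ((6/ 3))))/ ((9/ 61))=427915/ 234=1828.70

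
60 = 60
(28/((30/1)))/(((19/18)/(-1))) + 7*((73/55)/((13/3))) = 3423/2717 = 1.26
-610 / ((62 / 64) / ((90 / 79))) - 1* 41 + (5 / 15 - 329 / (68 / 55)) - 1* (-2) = -510648877 / 499596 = -1022.12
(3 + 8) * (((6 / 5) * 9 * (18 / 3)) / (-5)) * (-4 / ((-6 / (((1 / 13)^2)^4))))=-2376 / 20393268025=-0.00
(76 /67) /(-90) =-38 /3015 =-0.01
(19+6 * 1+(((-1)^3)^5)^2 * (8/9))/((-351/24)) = -1864/1053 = -1.77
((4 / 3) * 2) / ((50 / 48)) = 64 / 25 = 2.56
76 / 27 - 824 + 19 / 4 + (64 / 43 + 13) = -3724241 / 4644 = -801.95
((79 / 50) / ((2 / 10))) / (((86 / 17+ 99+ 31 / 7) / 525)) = 197421 / 5164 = 38.23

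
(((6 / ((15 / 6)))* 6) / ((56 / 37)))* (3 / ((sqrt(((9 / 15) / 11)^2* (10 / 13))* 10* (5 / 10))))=3663* sqrt(130) / 350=119.33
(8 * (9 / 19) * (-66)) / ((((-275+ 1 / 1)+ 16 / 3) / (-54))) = -384912 / 7657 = -50.27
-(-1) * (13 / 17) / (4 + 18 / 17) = 13 / 86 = 0.15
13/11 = 1.18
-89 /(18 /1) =-89 /18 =-4.94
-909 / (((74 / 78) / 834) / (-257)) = 7598496438 / 37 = 205364768.59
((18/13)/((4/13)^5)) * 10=5020.49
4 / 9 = 0.44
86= 86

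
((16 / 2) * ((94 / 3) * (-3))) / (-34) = 376 / 17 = 22.12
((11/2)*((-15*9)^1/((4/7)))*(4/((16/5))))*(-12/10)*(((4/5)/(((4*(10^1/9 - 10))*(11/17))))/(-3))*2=28917/640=45.18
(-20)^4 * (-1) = -160000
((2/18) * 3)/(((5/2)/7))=14/15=0.93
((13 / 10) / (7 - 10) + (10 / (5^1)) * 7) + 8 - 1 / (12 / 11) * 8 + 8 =667 / 30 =22.23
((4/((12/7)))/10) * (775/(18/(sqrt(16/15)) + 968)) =2100560/11240643 - 3255 * sqrt(15)/3746881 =0.18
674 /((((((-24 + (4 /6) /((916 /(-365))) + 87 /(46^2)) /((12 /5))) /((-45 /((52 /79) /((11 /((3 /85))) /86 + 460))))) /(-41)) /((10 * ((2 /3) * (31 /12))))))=-29419181937437435700 /19685190031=-1494483004.28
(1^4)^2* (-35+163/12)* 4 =-257/3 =-85.67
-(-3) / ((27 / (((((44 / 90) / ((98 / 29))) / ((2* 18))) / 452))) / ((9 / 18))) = 319 / 645835680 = 0.00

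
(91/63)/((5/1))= 13/45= 0.29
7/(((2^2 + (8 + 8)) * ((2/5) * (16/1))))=0.05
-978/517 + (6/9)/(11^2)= -32180/17061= -1.89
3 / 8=0.38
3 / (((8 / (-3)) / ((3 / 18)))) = -3 / 16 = -0.19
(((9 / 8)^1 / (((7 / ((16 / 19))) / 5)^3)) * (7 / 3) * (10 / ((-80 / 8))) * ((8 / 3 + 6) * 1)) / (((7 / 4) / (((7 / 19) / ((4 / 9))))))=-2.35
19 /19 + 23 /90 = 113 /90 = 1.26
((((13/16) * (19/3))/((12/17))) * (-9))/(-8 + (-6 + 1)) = 323/64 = 5.05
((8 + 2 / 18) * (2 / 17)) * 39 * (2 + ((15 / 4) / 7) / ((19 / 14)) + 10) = 148993 / 323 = 461.28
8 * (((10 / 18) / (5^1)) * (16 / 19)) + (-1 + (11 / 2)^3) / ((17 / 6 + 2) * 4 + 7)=7.03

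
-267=-267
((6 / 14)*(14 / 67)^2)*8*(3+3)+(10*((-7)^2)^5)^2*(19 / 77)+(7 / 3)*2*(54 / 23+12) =2236113289288019778173656 / 1135717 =1968900077473542949.67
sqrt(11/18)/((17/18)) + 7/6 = 1.99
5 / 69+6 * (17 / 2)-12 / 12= 3455 / 69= 50.07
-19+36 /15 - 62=-393 /5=-78.60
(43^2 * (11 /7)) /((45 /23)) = 467797 /315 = 1485.07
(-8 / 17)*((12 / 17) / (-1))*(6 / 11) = 576 / 3179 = 0.18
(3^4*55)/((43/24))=106920/43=2486.51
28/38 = 0.74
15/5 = 3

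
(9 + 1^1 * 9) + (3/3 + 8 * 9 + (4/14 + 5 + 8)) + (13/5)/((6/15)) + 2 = 1579/14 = 112.79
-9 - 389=-398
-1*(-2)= 2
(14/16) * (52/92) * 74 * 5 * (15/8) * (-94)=-32251.83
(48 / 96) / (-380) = -1 / 760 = -0.00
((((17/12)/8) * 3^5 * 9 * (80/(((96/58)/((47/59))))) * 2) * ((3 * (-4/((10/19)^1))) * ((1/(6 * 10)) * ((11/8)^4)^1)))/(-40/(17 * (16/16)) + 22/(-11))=26627127250779/2861301760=9305.95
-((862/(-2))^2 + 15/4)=-743059/4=-185764.75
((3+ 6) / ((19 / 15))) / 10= 27 / 38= 0.71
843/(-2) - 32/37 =-31255/74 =-422.36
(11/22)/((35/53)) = 53/70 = 0.76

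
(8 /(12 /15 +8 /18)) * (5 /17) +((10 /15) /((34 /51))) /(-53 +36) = 218 /119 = 1.83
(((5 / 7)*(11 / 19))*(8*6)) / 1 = 2640 / 133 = 19.85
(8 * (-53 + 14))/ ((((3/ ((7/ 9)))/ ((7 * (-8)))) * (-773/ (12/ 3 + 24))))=-1141504/ 6957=-164.08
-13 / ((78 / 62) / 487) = -15097 / 3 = -5032.33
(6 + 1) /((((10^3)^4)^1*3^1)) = 7 /3000000000000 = 0.00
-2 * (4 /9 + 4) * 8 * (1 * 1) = -640 /9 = -71.11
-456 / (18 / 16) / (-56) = 152 / 21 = 7.24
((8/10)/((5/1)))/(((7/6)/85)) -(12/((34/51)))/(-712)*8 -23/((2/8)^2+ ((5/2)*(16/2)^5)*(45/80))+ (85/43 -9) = 477543645296/98755103545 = 4.84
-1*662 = -662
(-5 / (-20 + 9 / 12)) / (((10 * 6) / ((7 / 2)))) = 1 / 66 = 0.02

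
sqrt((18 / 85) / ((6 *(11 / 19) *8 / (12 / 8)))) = 3 *sqrt(17765) / 3740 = 0.11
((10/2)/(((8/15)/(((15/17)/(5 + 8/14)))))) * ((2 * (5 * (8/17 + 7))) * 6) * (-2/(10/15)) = -15001875/7514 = -1996.52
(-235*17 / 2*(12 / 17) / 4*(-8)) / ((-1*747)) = -940 / 249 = -3.78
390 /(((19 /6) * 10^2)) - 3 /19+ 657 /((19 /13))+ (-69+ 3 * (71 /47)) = 90741 /235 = 386.13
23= 23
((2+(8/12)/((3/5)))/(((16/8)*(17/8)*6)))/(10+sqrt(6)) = 280/21573 -28*sqrt(6)/21573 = 0.01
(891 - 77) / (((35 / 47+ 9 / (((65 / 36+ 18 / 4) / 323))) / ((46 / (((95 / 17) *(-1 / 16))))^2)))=1359570057877504 / 44462465725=30577.93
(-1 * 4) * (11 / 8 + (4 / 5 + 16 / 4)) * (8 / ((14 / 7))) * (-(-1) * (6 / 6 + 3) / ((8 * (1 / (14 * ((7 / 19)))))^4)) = -74942413 / 1097440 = -68.29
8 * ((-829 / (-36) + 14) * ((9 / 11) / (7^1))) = 2666 / 77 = 34.62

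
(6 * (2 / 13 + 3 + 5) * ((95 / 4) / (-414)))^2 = 25351225 / 3218436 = 7.88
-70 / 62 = -1.13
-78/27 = -26/9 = -2.89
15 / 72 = 5 / 24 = 0.21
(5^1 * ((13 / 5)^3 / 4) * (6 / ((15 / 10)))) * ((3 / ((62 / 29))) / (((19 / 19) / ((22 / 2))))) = 2102529 / 1550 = 1356.47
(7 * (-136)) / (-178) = 476 / 89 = 5.35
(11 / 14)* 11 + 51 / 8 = 15.02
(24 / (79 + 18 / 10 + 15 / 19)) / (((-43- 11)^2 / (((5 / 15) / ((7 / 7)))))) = 190 / 5650479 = 0.00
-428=-428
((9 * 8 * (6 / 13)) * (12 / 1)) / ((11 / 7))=36288 / 143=253.76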